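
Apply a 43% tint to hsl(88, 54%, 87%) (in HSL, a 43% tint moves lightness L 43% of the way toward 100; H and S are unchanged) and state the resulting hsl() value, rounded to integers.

L moves 43% from 87 toward 100: 87 + 5.59 = 92.59 → 93.
H and S are unchanged.

hsl(88, 54%, 93%)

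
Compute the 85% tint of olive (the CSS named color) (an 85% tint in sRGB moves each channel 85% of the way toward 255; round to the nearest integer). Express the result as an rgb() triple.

rgb(236, 236, 217)

CSS olive is rgb(128, 128, 0).
An 85% tint moves each channel 85% toward 255:
  R: 128 + 107.95 = 235.95 → 236
  G: 128 + 0.85×(255−128) = 128 + 107.95 = 235.95 → 236
  B: 0 + 0.85×(255−0) = 0 + 216.75 = 216.75 → 217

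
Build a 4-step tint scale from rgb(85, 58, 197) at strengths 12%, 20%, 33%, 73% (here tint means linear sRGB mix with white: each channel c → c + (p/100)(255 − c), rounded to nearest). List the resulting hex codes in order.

12%: (85 + 20.4 = 105.4→105, 58 + 23.64 = 81.64→82, 197 + 6.96 = 203.96→204) → #6952cc
20%: (85 + 34 = 119→119, 58 + 39.4 = 97.4→97, 197 + 11.6 = 208.6→209) → #7761d1
33%: (85 + 56.1 = 141.1→141, 58 + 65.01 = 123.01→123, 197 + 19.14 = 216.14→216) → #8d7bd8
73%: (85 + 124.1 = 209.1→209, 58 + 143.81 = 201.81→202, 197 + 42.34 = 239.34→239) → #d1caef

#6952cc, #7761d1, #8d7bd8, #d1caef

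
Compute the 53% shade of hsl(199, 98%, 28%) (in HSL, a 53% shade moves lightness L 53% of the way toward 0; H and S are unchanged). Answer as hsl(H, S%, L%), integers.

hsl(199, 98%, 13%)

L moves 53% from 28 toward 0: 28 − 14.84 = 13.16 → 13.
H and S are unchanged.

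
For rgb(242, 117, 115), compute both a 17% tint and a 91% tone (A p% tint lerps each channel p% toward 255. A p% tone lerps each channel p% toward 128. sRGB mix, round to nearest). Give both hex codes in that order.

#F48C8B, #8A7F7F

17% tint:
  R: 242 + 0.17×(255−242) = 242 + 2.21 = 244.21 → 244
  G: 117 + 0.17×(255−117) = 117 + 23.46 = 140.46 → 140
  B: 115 + 0.17×(255−115) = 115 + 23.8 = 138.8 → 139
  → #F48C8B
91% tone:
  R: 242 + 0.91×(128−242) = 242 − 103.74 = 138.26 → 138
  G: 117 + 0.91×(128−117) = 117 + 10.01 = 127.01 → 127
  B: 115 + 0.91×(128−115) = 115 + 11.83 = 126.83 → 127
  → #8A7F7F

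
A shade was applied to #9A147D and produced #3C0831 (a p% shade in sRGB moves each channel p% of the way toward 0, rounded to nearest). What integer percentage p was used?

#9A147D is rgb(154, 20, 125); #3C0831 is rgb(60, 8, 49).
On the R channel (widest range): 60 ≈ 154 + (p/100)(0 − 154), so p ≈ 100×(60 − 154)/(0 − 154) = -9400/-154 = 61.04.
p = 61 reproduces all three channels after rounding.

61%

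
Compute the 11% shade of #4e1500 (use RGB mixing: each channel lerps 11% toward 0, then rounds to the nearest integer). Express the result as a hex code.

#451300

#4e1500 is rgb(78, 21, 0).
An 11% shade moves each channel 11% toward 0:
  R: 78 + 0.11×(0−78) = 78 − 8.58 = 69.42 → 69
  G: 21 − 2.31 = 18.69 → 19
  B: 0 + 0.11×(0−0) = 0 + 0 = 0 → 0
rgb(69, 19, 0) = #451300.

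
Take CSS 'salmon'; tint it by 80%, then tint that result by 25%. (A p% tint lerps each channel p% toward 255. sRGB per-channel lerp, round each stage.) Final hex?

CSS salmon is rgb(250, 128, 114).
Lerp each channel 80% toward 255:
  R: 250 + 0.8×(255−250) = 250 + 4 = 254 → 254
  G: 128 + 101.6 = 229.6 → 230
  B: 114 + 112.8 = 226.8 → 227
After the tint: rgb(254, 230, 227) = #FEE6E3.
Per channel, c → c + 0.25(255 − c):
  R: 254 + 0.25 = 254.25 → 254
  G: 230 + 6.25 = 236.25 → 236
  B: 227 + 0.25×(255−227) = 227 + 7 = 234 → 234
rgb(254, 236, 234) = #FEECEA.

#FEECEA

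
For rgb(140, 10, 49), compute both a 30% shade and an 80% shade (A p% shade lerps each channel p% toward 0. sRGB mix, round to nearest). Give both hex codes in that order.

30% shade:
  R: 140 + 0.3×(0−140) = 140 − 42 = 98 → 98
  G: 10 + 0.3×(0−10) = 10 − 3 = 7 → 7
  B: 49 + 0.3×(0−49) = 49 − 14.7 = 34.3 → 34
  → #620722
80% shade:
  R: 140 + 0.8×(0−140) = 140 − 112 = 28 → 28
  G: 10 + 0.8×(0−10) = 10 − 8 = 2 → 2
  B: 49 − 39.2 = 9.8 → 10
  → #1C020A

#620722, #1C020A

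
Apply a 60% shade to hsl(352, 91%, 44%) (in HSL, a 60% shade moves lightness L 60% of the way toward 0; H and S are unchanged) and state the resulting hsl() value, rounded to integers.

hsl(352, 91%, 18%)

L moves 60% from 44 toward 0: 44 − 26.4 = 17.6 → 18.
H and S are unchanged.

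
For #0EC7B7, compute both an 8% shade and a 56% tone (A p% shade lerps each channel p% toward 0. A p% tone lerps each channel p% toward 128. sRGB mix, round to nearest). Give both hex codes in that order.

#0EC7B7 is rgb(14, 199, 183).
8% shade:
  R: 14 + 0.08×(0−14) = 14 − 1.12 = 12.88 → 13
  G: 199 − 15.92 = 183.08 → 183
  B: 183 + 0.08×(0−183) = 183 − 14.64 = 168.36 → 168
  → #0DB7A8
56% tone:
  R: 14 + 0.56×(128−14) = 14 + 63.84 = 77.84 → 78
  G: 199 − 39.76 = 159.24 → 159
  B: 183 + 0.56×(128−183) = 183 − 30.8 = 152.2 → 152
  → #4E9F98

#0DB7A8, #4E9F98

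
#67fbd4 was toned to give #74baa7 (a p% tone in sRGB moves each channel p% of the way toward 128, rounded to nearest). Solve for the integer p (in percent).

53%

#67fbd4 is rgb(103, 251, 212); #74baa7 is rgb(116, 186, 167).
On the G channel (widest range): 186 ≈ 251 + (p/100)(128 − 251), so p ≈ 100×(186 − 251)/(128 − 251) = -6500/-123 = 52.85.
p = 53 reproduces all three channels after rounding.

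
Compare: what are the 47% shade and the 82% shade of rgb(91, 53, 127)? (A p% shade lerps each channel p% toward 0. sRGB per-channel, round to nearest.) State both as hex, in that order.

47% shade:
  R: 91 + 0.47×(0−91) = 91 − 42.77 = 48.23 → 48
  G: 53 + 0.47×(0−53) = 53 − 24.91 = 28.09 → 28
  B: 127 + 0.47×(0−127) = 127 − 59.69 = 67.31 → 67
  → #301C43
82% shade:
  R: 91 − 74.62 = 16.38 → 16
  G: 53 + 0.82×(0−53) = 53 − 43.46 = 9.54 → 10
  B: 127 + 0.82×(0−127) = 127 − 104.14 = 22.86 → 23
  → #100A17

#301C43, #100A17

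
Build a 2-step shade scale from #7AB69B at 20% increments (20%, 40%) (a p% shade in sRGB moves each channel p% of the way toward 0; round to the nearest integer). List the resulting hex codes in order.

#62927C, #496D5D

#7AB69B is rgb(122, 182, 155).
20%: (122 − 24.4 = 97.6→98, 182 − 36.4 = 145.6→146, 155 − 31 = 124→124) → #62927C
40%: (122 − 48.8 = 73.2→73, 182 − 72.8 = 109.2→109, 155 − 62 = 93→93) → #496D5D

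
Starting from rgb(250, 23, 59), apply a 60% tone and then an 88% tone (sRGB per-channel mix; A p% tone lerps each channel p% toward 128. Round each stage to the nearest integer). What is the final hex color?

Lerp each channel 60% toward 128:
  R: 250 + 0.6×(128−250) = 250 − 73.2 = 176.8 → 177
  G: 23 + 0.6×(128−23) = 23 + 63 = 86 → 86
  B: 59 + 41.4 = 100.4 → 100
After the tone: rgb(177, 86, 100) = #b15664.
Lerp each channel 88% toward 128:
  R: 177 + 0.88×(128−177) = 177 − 43.12 = 133.88 → 134
  G: 86 + 36.96 = 122.96 → 123
  B: 100 + 24.64 = 124.64 → 125
rgb(134, 123, 125) = #867b7d.

#867b7d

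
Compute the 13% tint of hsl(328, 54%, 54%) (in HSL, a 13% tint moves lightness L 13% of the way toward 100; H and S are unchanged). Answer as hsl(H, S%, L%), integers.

L moves 13% from 54 toward 100: 54 + 5.98 = 59.98 → 60.
H and S are unchanged.

hsl(328, 54%, 60%)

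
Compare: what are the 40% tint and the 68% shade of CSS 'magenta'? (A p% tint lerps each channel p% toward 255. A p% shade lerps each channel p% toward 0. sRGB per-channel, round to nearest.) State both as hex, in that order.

#FF66FF, #520052

CSS magenta is rgb(255, 0, 255).
40% tint:
  R: 255 + 0 = 255 → 255
  G: 0 + 102 = 102 → 102
  B: 255 + 0 = 255 → 255
  → #FF66FF
68% shade:
  R: 255 + 0.68×(0−255) = 255 − 173.4 = 81.6 → 82
  G: 0 + 0.68×(0−0) = 0 + 0 = 0 → 0
  B: 255 + 0.68×(0−255) = 255 − 173.4 = 81.6 → 82
  → #520052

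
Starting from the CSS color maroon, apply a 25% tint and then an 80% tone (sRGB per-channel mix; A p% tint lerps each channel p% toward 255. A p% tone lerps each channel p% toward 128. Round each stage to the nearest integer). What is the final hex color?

#867373

CSS maroon is rgb(128, 0, 0).
Lerp each channel 25% toward 255:
  R: 128 + 0.25×(255−128) = 128 + 31.75 = 159.75 → 160
  G: 0 + 0.25×(255−0) = 0 + 63.75 = 63.75 → 64
  B: 0 + 63.75 = 63.75 → 64
After the tint: rgb(160, 64, 64) = #A04040.
Per channel, c → c + 0.8(128 − c):
  R: 160 + 0.8×(128−160) = 160 − 25.6 = 134.4 → 134
  G: 64 + 0.8×(128−64) = 64 + 51.2 = 115.2 → 115
  B: 64 + 0.8×(128−64) = 64 + 51.2 = 115.2 → 115
rgb(134, 115, 115) = #867373.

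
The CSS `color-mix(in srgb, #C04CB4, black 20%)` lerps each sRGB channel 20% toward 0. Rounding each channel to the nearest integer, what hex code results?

#9A3D90

#C04CB4 is rgb(192, 76, 180).
Lerp each channel 20% toward 0:
  R: 192 + 0.2×(0−192) = 192 − 38.4 = 153.6 → 154
  G: 76 + 0.2×(0−76) = 76 − 15.2 = 60.8 → 61
  B: 180 − 36 = 144 → 144
rgb(154, 61, 144) = #9A3D90.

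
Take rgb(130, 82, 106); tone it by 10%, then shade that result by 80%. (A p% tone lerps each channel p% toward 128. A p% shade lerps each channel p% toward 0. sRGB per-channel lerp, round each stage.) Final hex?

#1A1116

A 10% tone moves each channel 10% toward 128:
  R: 130 − 0.2 = 129.8 → 130
  G: 82 + 0.1×(128−82) = 82 + 4.6 = 86.6 → 87
  B: 106 + 2.2 = 108.2 → 108
After the tone: rgb(130, 87, 108) = #82576C.
Lerp each channel 80% toward 0:
  R: 130 + 0.8×(0−130) = 130 − 104 = 26 → 26
  G: 87 − 69.6 = 17.4 → 17
  B: 108 + 0.8×(0−108) = 108 − 86.4 = 21.6 → 22
rgb(26, 17, 22) = #1A1116.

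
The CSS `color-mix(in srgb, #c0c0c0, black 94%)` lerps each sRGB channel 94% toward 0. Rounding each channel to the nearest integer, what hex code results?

#c0c0c0 is rgb(192, 192, 192).
Per channel, c → c + 0.94(0 − c):
  R: 192 − 180.48 = 11.52 → 12
  G: 192 + 0.94×(0−192) = 192 − 180.48 = 11.52 → 12
  B: 192 + 0.94×(0−192) = 192 − 180.48 = 11.52 → 12
rgb(12, 12, 12) = #0c0c0c.

#0c0c0c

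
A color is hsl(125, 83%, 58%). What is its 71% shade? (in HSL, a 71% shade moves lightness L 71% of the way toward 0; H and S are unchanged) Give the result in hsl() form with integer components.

hsl(125, 83%, 17%)

L moves 71% from 58 toward 0: 58 − 41.18 = 16.82 → 17.
H and S are unchanged.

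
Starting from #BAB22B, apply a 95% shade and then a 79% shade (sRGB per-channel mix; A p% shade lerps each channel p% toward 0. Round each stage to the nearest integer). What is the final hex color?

#020200

#BAB22B is rgb(186, 178, 43).
Lerp each channel 95% toward 0:
  R: 186 + 0.95×(0−186) = 186 − 176.7 = 9.3 → 9
  G: 178 + 0.95×(0−178) = 178 − 169.1 = 8.9 → 9
  B: 43 + 0.95×(0−43) = 43 − 40.85 = 2.15 → 2
After the shade: rgb(9, 9, 2) = #090902.
Per channel, c → c + 0.79(0 − c):
  R: 9 − 7.11 = 1.89 → 2
  G: 9 − 7.11 = 1.89 → 2
  B: 2 − 1.58 = 0.42 → 0
rgb(2, 2, 0) = #020200.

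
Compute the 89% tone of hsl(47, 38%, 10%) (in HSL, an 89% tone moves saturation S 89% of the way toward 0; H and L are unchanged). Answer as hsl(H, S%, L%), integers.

S moves 89% from 38 toward 0: 38 − 33.82 = 4.18 → 4.
H and L are unchanged.

hsl(47, 4%, 10%)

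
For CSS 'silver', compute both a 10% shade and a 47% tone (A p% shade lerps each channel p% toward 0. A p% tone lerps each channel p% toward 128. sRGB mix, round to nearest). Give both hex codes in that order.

#ADADAD, #A2A2A2

CSS silver is rgb(192, 192, 192).
10% shade:
  R: 192 + 0.1×(0−192) = 192 − 19.2 = 172.8 → 173
  G: 192 + 0.1×(0−192) = 192 − 19.2 = 172.8 → 173
  B: 192 − 19.2 = 172.8 → 173
  → #ADADAD
47% tone:
  R: 192 − 30.08 = 161.92 → 162
  G: 192 − 30.08 = 161.92 → 162
  B: 192 + 0.47×(128−192) = 192 − 30.08 = 161.92 → 162
  → #A2A2A2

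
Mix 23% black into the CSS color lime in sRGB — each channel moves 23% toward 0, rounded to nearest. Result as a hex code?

CSS lime is rgb(0, 255, 0).
Per channel, c → c + 0.23(0 − c):
  R: 0 + 0.23×(0−0) = 0 + 0 = 0 → 0
  G: 255 + 0.23×(0−255) = 255 − 58.65 = 196.35 → 196
  B: 0 + 0 = 0 → 0
rgb(0, 196, 0) = #00c400.

#00c400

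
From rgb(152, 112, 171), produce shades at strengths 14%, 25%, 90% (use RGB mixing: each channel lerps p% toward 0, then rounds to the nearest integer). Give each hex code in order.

14%: (152 − 21.28 = 130.72→131, 112 − 15.68 = 96.32→96, 171 − 23.94 = 147.06→147) → #836093
25%: (152 − 38 = 114→114, 112 − 28 = 84→84, 171 − 42.75 = 128.25→128) → #725480
90%: (152 − 136.8 = 15.2→15, 112 − 100.8 = 11.2→11, 171 − 153.9 = 17.1→17) → #0F0B11

#836093, #725480, #0F0B11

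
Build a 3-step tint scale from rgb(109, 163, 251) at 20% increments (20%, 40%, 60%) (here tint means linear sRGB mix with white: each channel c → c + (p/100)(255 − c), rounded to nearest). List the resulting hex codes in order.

20%: (109 + 29.2 = 138.2→138, 163 + 18.4 = 181.4→181, 251 + 0.8 = 251.8→252) → #8AB5FC
40%: (109 + 58.4 = 167.4→167, 163 + 36.8 = 199.8→200, 251 + 1.6 = 252.6→253) → #A7C8FD
60%: (109 + 87.6 = 196.6→197, 163 + 55.2 = 218.2→218, 251 + 2.4 = 253.4→253) → #C5DAFD

#8AB5FC, #A7C8FD, #C5DAFD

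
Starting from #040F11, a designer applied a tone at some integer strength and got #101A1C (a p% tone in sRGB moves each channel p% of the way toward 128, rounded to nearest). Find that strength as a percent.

10%

#040F11 is rgb(4, 15, 17); #101A1C is rgb(16, 26, 28).
On the R channel (widest range): 16 ≈ 4 + (p/100)(128 − 4), so p ≈ 100×(16 − 4)/(128 − 4) = 1200/124 = 9.68.
p = 10 reproduces all three channels after rounding.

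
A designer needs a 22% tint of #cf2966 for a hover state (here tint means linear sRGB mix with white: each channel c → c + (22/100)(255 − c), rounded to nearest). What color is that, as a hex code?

#da5888

#cf2966 is rgb(207, 41, 102).
A 22% tint moves each channel 22% toward 255:
  R: 207 + 10.56 = 217.56 → 218
  G: 41 + 47.08 = 88.08 → 88
  B: 102 + 33.66 = 135.66 → 136
rgb(218, 88, 136) = #da5888.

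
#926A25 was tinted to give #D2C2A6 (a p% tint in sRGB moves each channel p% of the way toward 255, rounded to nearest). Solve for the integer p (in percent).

#926A25 is rgb(146, 106, 37); #D2C2A6 is rgb(210, 194, 166).
On the B channel (widest range): 166 ≈ 37 + (p/100)(255 − 37), so p ≈ 100×(166 − 37)/(255 − 37) = 12900/218 = 59.17.
p = 59 reproduces all three channels after rounding.

59%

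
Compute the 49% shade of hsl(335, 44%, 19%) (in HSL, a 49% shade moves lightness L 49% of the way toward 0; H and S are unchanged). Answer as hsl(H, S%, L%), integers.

L moves 49% from 19 toward 0: 19 − 9.31 = 9.69 → 10.
H and S are unchanged.

hsl(335, 44%, 10%)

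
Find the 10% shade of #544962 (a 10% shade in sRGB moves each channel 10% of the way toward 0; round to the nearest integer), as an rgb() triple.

#544962 is rgb(84, 73, 98).
A 10% shade moves each channel 10% toward 0:
  R: 84 − 8.4 = 75.6 → 76
  G: 73 − 7.3 = 65.7 → 66
  B: 98 + 0.1×(0−98) = 98 − 9.8 = 88.2 → 88

rgb(76, 66, 88)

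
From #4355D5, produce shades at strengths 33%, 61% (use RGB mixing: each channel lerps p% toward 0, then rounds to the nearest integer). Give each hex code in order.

#2D398F, #1A2153

#4355D5 is rgb(67, 85, 213).
33%: (67 − 22.11 = 44.89→45, 85 − 28.05 = 56.95→57, 213 − 70.29 = 142.71→143) → #2D398F
61%: (67 − 40.87 = 26.13→26, 85 − 51.85 = 33.15→33, 213 − 129.93 = 83.07→83) → #1A2153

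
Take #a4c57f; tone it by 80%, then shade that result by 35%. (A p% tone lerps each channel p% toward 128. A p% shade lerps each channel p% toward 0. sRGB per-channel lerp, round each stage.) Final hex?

#a4c57f is rgb(164, 197, 127).
Per channel, c → c + 0.8(128 − c):
  R: 164 + 0.8×(128−164) = 164 − 28.8 = 135.2 → 135
  G: 197 + 0.8×(128−197) = 197 − 55.2 = 141.8 → 142
  B: 127 + 0.8×(128−127) = 127 + 0.8 = 127.8 → 128
After the tone: rgb(135, 142, 128) = #878e80.
Lerp each channel 35% toward 0:
  R: 135 − 47.25 = 87.75 → 88
  G: 142 + 0.35×(0−142) = 142 − 49.7 = 92.3 → 92
  B: 128 + 0.35×(0−128) = 128 − 44.8 = 83.2 → 83
rgb(88, 92, 83) = #585c53.

#585c53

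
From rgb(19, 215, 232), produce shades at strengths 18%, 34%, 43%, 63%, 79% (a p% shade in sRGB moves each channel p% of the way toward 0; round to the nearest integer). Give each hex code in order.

#10B0BE, #0D8E99, #0B7B84, #075056, #042D31

18%: (19 − 3.42 = 15.58→16, 215 − 38.7 = 176.3→176, 232 − 41.76 = 190.24→190) → #10B0BE
34%: (19 − 6.46 = 12.54→13, 215 − 73.1 = 141.9→142, 232 − 78.88 = 153.12→153) → #0D8E99
43%: (19 − 8.17 = 10.83→11, 215 − 92.45 = 122.55→123, 232 − 99.76 = 132.24→132) → #0B7B84
63%: (19 − 11.97 = 7.03→7, 215 − 135.45 = 79.55→80, 232 − 146.16 = 85.84→86) → #075056
79%: (19 − 15.01 = 3.99→4, 215 − 169.85 = 45.15→45, 232 − 183.28 = 48.72→49) → #042D31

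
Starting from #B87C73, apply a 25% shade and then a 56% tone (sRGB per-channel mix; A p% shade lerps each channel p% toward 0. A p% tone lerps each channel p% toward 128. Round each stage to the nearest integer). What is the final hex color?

#84716E

#B87C73 is rgb(184, 124, 115).
Per channel, c → c + 0.25(0 − c):
  R: 184 + 0.25×(0−184) = 184 − 46 = 138 → 138
  G: 124 − 31 = 93 → 93
  B: 115 + 0.25×(0−115) = 115 − 28.75 = 86.25 → 86
After the shade: rgb(138, 93, 86) = #8A5D56.
Lerp each channel 56% toward 128:
  R: 138 − 5.6 = 132.4 → 132
  G: 93 + 0.56×(128−93) = 93 + 19.6 = 112.6 → 113
  B: 86 + 0.56×(128−86) = 86 + 23.52 = 109.52 → 110
rgb(132, 113, 110) = #84716E.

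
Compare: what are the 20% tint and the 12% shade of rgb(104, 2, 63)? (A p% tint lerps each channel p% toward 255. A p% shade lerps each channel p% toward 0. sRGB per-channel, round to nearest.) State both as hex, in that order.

20% tint:
  R: 104 + 30.2 = 134.2 → 134
  G: 2 + 50.6 = 52.6 → 53
  B: 63 + 0.2×(255−63) = 63 + 38.4 = 101.4 → 101
  → #863565
12% shade:
  R: 104 + 0.12×(0−104) = 104 − 12.48 = 91.52 → 92
  G: 2 + 0.12×(0−2) = 2 − 0.24 = 1.76 → 2
  B: 63 + 0.12×(0−63) = 63 − 7.56 = 55.44 → 55
  → #5c0237

#863565, #5c0237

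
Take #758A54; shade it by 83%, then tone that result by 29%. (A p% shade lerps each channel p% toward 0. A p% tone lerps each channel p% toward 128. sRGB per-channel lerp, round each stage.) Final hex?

#758A54 is rgb(117, 138, 84).
Lerp each channel 83% toward 0:
  R: 117 + 0.83×(0−117) = 117 − 97.11 = 19.89 → 20
  G: 138 − 114.54 = 23.46 → 23
  B: 84 + 0.83×(0−84) = 84 − 69.72 = 14.28 → 14
After the shade: rgb(20, 23, 14) = #14170E.
Per channel, c → c + 0.29(128 − c):
  R: 20 + 31.32 = 51.32 → 51
  G: 23 + 0.29×(128−23) = 23 + 30.45 = 53.45 → 53
  B: 14 + 33.06 = 47.06 → 47
rgb(51, 53, 47) = #33352F.

#33352F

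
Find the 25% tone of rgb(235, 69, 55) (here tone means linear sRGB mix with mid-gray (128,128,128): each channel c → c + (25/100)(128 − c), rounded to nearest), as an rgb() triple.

A 25% tone moves each channel 25% toward 128:
  R: 235 + 0.25×(128−235) = 235 − 26.75 = 208.25 → 208
  G: 69 + 0.25×(128−69) = 69 + 14.75 = 83.75 → 84
  B: 55 + 0.25×(128−55) = 55 + 18.25 = 73.25 → 73

rgb(208, 84, 73)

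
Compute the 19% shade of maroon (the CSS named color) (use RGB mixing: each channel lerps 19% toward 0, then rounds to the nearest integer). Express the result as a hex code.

CSS maroon is rgb(128, 0, 0).
A 19% shade moves each channel 19% toward 0:
  R: 128 + 0.19×(0−128) = 128 − 24.32 = 103.68 → 104
  G: 0 + 0.19×(0−0) = 0 + 0 = 0 → 0
  B: 0 + 0.19×(0−0) = 0 + 0 = 0 → 0
rgb(104, 0, 0) = #680000.

#680000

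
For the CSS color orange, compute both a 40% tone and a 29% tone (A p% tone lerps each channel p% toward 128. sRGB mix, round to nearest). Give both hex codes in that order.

#CC9633, #DA9A25

CSS orange is rgb(255, 165, 0).
40% tone:
  R: 255 − 50.8 = 204.2 → 204
  G: 165 + 0.4×(128−165) = 165 − 14.8 = 150.2 → 150
  B: 0 + 0.4×(128−0) = 0 + 51.2 = 51.2 → 51
  → #CC9633
29% tone:
  R: 255 + 0.29×(128−255) = 255 − 36.83 = 218.17 → 218
  G: 165 + 0.29×(128−165) = 165 − 10.73 = 154.27 → 154
  B: 0 + 37.12 = 37.12 → 37
  → #DA9A25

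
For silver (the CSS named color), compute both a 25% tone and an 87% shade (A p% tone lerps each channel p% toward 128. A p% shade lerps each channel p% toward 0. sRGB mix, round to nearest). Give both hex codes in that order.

#B0B0B0, #191919

CSS silver is rgb(192, 192, 192).
25% tone:
  R: 192 + 0.25×(128−192) = 192 − 16 = 176 → 176
  G: 192 + 0.25×(128−192) = 192 − 16 = 176 → 176
  B: 192 + 0.25×(128−192) = 192 − 16 = 176 → 176
  → #B0B0B0
87% shade:
  R: 192 + 0.87×(0−192) = 192 − 167.04 = 24.96 → 25
  G: 192 − 167.04 = 24.96 → 25
  B: 192 + 0.87×(0−192) = 192 − 167.04 = 24.96 → 25
  → #191919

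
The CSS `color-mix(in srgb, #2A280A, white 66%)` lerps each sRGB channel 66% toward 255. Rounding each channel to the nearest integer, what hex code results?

#2A280A is rgb(42, 40, 10).
Lerp each channel 66% toward 255:
  R: 42 + 0.66×(255−42) = 42 + 140.58 = 182.58 → 183
  G: 40 + 0.66×(255−40) = 40 + 141.9 = 181.9 → 182
  B: 10 + 161.7 = 171.7 → 172
rgb(183, 182, 172) = #B7B6AC.

#B7B6AC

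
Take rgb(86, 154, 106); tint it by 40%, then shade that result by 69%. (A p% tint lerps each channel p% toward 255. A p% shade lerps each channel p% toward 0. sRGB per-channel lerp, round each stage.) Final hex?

A 40% tint moves each channel 40% toward 255:
  R: 86 + 0.4×(255−86) = 86 + 67.6 = 153.6 → 154
  G: 154 + 40.4 = 194.4 → 194
  B: 106 + 0.4×(255−106) = 106 + 59.6 = 165.6 → 166
After the tint: rgb(154, 194, 166) = #9AC2A6.
Per channel, c → c + 0.69(0 − c):
  R: 154 − 106.26 = 47.74 → 48
  G: 194 − 133.86 = 60.14 → 60
  B: 166 + 0.69×(0−166) = 166 − 114.54 = 51.46 → 51
rgb(48, 60, 51) = #303C33.

#303C33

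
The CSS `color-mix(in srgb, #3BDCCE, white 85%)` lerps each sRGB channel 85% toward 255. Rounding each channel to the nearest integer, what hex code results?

#3BDCCE is rgb(59, 220, 206).
Per channel, c → c + 0.85(255 − c):
  R: 59 + 0.85×(255−59) = 59 + 166.6 = 225.6 → 226
  G: 220 + 29.75 = 249.75 → 250
  B: 206 + 41.65 = 247.65 → 248
rgb(226, 250, 248) = #E2FAF8.

#E2FAF8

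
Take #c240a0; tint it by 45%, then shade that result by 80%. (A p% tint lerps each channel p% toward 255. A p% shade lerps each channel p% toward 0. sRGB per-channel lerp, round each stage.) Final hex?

#2c1e29

#c240a0 is rgb(194, 64, 160).
Per channel, c → c + 0.45(255 − c):
  R: 194 + 0.45×(255−194) = 194 + 27.45 = 221.45 → 221
  G: 64 + 85.95 = 149.95 → 150
  B: 160 + 0.45×(255−160) = 160 + 42.75 = 202.75 → 203
After the tint: rgb(221, 150, 203) = #dd96cb.
An 80% shade moves each channel 80% toward 0:
  R: 221 + 0.8×(0−221) = 221 − 176.8 = 44.2 → 44
  G: 150 + 0.8×(0−150) = 150 − 120 = 30 → 30
  B: 203 + 0.8×(0−203) = 203 − 162.4 = 40.6 → 41
rgb(44, 30, 41) = #2c1e29.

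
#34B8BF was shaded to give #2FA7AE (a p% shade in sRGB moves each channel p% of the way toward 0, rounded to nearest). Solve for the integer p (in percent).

9%

#34B8BF is rgb(52, 184, 191); #2FA7AE is rgb(47, 167, 174).
On the B channel (widest range): 174 ≈ 191 + (p/100)(0 − 191), so p ≈ 100×(174 − 191)/(0 − 191) = -1700/-191 = 8.90.
p = 9 reproduces all three channels after rounding.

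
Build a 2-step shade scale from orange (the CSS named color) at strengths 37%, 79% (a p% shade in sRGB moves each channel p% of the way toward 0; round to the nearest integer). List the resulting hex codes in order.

CSS orange is rgb(255, 165, 0).
37%: (255 − 94.35 = 160.65→161, 165 − 61.05 = 103.95→104, 0→0) → #A16800
79%: (255 − 201.45 = 53.55→54, 165 − 130.35 = 34.65→35, 0→0) → #362300

#A16800, #362300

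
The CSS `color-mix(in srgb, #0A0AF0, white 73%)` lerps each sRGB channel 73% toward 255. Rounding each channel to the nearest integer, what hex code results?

#BDBDFB

#0A0AF0 is rgb(10, 10, 240).
Per channel, c → c + 0.73(255 − c):
  R: 10 + 0.73×(255−10) = 10 + 178.85 = 188.85 → 189
  G: 10 + 0.73×(255−10) = 10 + 178.85 = 188.85 → 189
  B: 240 + 0.73×(255−240) = 240 + 10.95 = 250.95 → 251
rgb(189, 189, 251) = #BDBDFB.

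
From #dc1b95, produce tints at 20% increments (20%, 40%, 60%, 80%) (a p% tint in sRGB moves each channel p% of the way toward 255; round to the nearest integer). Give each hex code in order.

#e349aa, #ea76bf, #f1a4d5, #f8d1ea

#dc1b95 is rgb(220, 27, 149).
20%: (220 + 7 = 227→227, 27 + 45.6 = 72.6→73, 149 + 21.2 = 170.2→170) → #e349aa
40%: (220 + 14 = 234→234, 27 + 91.2 = 118.2→118, 149 + 42.4 = 191.4→191) → #ea76bf
60%: (220 + 21 = 241→241, 27 + 136.8 = 163.8→164, 149 + 63.6 = 212.6→213) → #f1a4d5
80%: (220 + 28 = 248→248, 27 + 182.4 = 209.4→209, 149 + 84.8 = 233.8→234) → #f8d1ea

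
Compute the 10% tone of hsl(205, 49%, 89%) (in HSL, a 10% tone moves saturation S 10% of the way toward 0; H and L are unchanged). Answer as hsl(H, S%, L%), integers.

hsl(205, 44%, 89%)

S moves 10% from 49 toward 0: 49 − 4.9 = 44.1 → 44.
H and L are unchanged.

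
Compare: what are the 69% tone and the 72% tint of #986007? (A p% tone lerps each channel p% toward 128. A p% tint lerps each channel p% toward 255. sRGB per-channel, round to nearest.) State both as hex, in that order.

#87765A, #E2D2BA

#986007 is rgb(152, 96, 7).
69% tone:
  R: 152 + 0.69×(128−152) = 152 − 16.56 = 135.44 → 135
  G: 96 + 22.08 = 118.08 → 118
  B: 7 + 0.69×(128−7) = 7 + 83.49 = 90.49 → 90
  → #87765A
72% tint:
  R: 152 + 74.16 = 226.16 → 226
  G: 96 + 114.48 = 210.48 → 210
  B: 7 + 178.56 = 185.56 → 186
  → #E2D2BA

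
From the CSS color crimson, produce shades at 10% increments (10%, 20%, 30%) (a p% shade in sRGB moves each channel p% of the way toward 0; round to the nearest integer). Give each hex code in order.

#c61236, #b01030, #9a0e2a

CSS crimson is rgb(220, 20, 60).
10%: (220 − 22 = 198→198, 20 − 2 = 18→18, 60 − 6 = 54→54) → #c61236
20%: (220 − 44 = 176→176, 20 − 4 = 16→16, 60 − 12 = 48→48) → #b01030
30%: (220 − 66 = 154→154, 20 − 6 = 14→14, 60 − 18 = 42→42) → #9a0e2a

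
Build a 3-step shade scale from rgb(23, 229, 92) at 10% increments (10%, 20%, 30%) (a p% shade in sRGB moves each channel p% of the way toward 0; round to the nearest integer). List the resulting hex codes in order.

#15ce53, #12b74a, #10a040

10%: (23 − 2.3 = 20.7→21, 229 − 22.9 = 206.1→206, 92 − 9.2 = 82.8→83) → #15ce53
20%: (23 − 4.6 = 18.4→18, 229 − 45.8 = 183.2→183, 92 − 18.4 = 73.6→74) → #12b74a
30%: (23 − 6.9 = 16.1→16, 229 − 68.7 = 160.3→160, 92 − 27.6 = 64.4→64) → #10a040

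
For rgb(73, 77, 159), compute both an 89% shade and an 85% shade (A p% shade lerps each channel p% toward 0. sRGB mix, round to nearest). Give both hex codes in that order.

89% shade:
  R: 73 + 0.89×(0−73) = 73 − 64.97 = 8.03 → 8
  G: 77 + 0.89×(0−77) = 77 − 68.53 = 8.47 → 8
  B: 159 + 0.89×(0−159) = 159 − 141.51 = 17.49 → 17
  → #080811
85% shade:
  R: 73 + 0.85×(0−73) = 73 − 62.05 = 10.95 → 11
  G: 77 − 65.45 = 11.55 → 12
  B: 159 + 0.85×(0−159) = 159 − 135.15 = 23.85 → 24
  → #0b0c18

#080811, #0b0c18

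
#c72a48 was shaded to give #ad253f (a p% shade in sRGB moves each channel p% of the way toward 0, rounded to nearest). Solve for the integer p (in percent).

13%

#c72a48 is rgb(199, 42, 72); #ad253f is rgb(173, 37, 63).
On the R channel (widest range): 173 ≈ 199 + (p/100)(0 − 199), so p ≈ 100×(173 − 199)/(0 − 199) = -2600/-199 = 13.07.
p = 13 reproduces all three channels after rounding.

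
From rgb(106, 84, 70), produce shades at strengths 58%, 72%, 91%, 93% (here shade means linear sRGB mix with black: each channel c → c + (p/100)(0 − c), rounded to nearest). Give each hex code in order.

58%: (106 − 61.48 = 44.52→45, 84 − 48.72 = 35.28→35, 70 − 40.6 = 29.4→29) → #2D231D
72%: (106 − 76.32 = 29.68→30, 84 − 60.48 = 23.52→24, 70 − 50.4 = 19.6→20) → #1E1814
91%: (106 − 96.46 = 9.54→10, 84 − 76.44 = 7.56→8, 70 − 63.7 = 6.3→6) → #0A0806
93%: (106 − 98.58 = 7.42→7, 84 − 78.12 = 5.88→6, 70 − 65.1 = 4.9→5) → #070605

#2D231D, #1E1814, #0A0806, #070605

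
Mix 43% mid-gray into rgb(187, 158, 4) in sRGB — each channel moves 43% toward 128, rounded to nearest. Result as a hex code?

#a29139

Per channel, c → c + 0.43(128 − c):
  R: 187 + 0.43×(128−187) = 187 − 25.37 = 161.63 → 162
  G: 158 + 0.43×(128−158) = 158 − 12.9 = 145.1 → 145
  B: 4 + 0.43×(128−4) = 4 + 53.32 = 57.32 → 57
rgb(162, 145, 57) = #a29139.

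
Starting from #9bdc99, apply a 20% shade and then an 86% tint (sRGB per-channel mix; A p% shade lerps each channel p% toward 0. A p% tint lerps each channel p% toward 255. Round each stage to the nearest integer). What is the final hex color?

#edf4ec

#9bdc99 is rgb(155, 220, 153).
Per channel, c → c + 0.2(0 − c):
  R: 155 + 0.2×(0−155) = 155 − 31 = 124 → 124
  G: 220 − 44 = 176 → 176
  B: 153 + 0.2×(0−153) = 153 − 30.6 = 122.4 → 122
After the shade: rgb(124, 176, 122) = #7cb07a.
An 86% tint moves each channel 86% toward 255:
  R: 124 + 0.86×(255−124) = 124 + 112.66 = 236.66 → 237
  G: 176 + 67.94 = 243.94 → 244
  B: 122 + 114.38 = 236.38 → 236
rgb(237, 244, 236) = #edf4ec.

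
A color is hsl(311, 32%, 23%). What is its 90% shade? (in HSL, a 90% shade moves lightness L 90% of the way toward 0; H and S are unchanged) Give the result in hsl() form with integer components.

hsl(311, 32%, 2%)

L moves 90% from 23 toward 0: 23 − 20.7 = 2.3 → 2.
H and S are unchanged.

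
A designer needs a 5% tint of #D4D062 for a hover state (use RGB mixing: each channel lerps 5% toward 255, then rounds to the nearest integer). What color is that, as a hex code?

#D6D26A

#D4D062 is rgb(212, 208, 98).
Lerp each channel 5% toward 255:
  R: 212 + 2.15 = 214.15 → 214
  G: 208 + 0.05×(255−208) = 208 + 2.35 = 210.35 → 210
  B: 98 + 7.85 = 105.85 → 106
rgb(214, 210, 106) = #D6D26A.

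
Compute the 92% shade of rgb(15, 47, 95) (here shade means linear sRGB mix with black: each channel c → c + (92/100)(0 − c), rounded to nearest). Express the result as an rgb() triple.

rgb(1, 4, 8)

Lerp each channel 92% toward 0:
  R: 15 + 0.92×(0−15) = 15 − 13.8 = 1.2 → 1
  G: 47 − 43.24 = 3.76 → 4
  B: 95 + 0.92×(0−95) = 95 − 87.4 = 7.6 → 8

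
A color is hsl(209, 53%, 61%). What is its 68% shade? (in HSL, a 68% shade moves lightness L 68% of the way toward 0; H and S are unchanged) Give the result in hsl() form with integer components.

hsl(209, 53%, 20%)

L moves 68% from 61 toward 0: 61 − 41.48 = 19.52 → 20.
H and S are unchanged.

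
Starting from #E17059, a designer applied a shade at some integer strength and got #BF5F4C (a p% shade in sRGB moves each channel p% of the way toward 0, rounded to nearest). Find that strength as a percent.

#E17059 is rgb(225, 112, 89); #BF5F4C is rgb(191, 95, 76).
On the R channel (widest range): 191 ≈ 225 + (p/100)(0 − 225), so p ≈ 100×(191 − 225)/(0 − 225) = -3400/-225 = 15.11.
p = 15 reproduces all three channels after rounding.

15%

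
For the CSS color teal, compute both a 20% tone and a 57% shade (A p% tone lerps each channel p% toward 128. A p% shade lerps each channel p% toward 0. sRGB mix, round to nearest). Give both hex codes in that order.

#1A8080, #003737

CSS teal is rgb(0, 128, 128).
20% tone:
  R: 0 + 25.6 = 25.6 → 26
  G: 128 + 0.2×(128−128) = 128 + 0 = 128 → 128
  B: 128 + 0.2×(128−128) = 128 + 0 = 128 → 128
  → #1A8080
57% shade:
  R: 0 + 0.57×(0−0) = 0 + 0 = 0 → 0
  G: 128 + 0.57×(0−128) = 128 − 72.96 = 55.04 → 55
  B: 128 + 0.57×(0−128) = 128 − 72.96 = 55.04 → 55
  → #003737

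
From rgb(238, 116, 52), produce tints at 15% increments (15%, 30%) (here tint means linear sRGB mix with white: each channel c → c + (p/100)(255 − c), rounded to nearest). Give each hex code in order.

#F18952, #F39E71

15%: (238 + 2.55 = 240.55→241, 116 + 20.85 = 136.85→137, 52 + 30.45 = 82.45→82) → #F18952
30%: (238 + 5.1 = 243.1→243, 116 + 41.7 = 157.7→158, 52 + 60.9 = 112.9→113) → #F39E71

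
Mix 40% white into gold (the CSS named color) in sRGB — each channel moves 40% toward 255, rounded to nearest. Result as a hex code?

#ffe766

CSS gold is rgb(255, 215, 0).
Per channel, c → c + 0.4(255 − c):
  R: 255 + 0 = 255 → 255
  G: 215 + 16 = 231 → 231
  B: 0 + 0.4×(255−0) = 0 + 102 = 102 → 102
rgb(255, 231, 102) = #ffe766.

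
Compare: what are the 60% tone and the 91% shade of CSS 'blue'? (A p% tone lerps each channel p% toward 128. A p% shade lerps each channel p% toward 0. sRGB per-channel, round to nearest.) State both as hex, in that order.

CSS blue is rgb(0, 0, 255).
60% tone:
  R: 0 + 0.6×(128−0) = 0 + 76.8 = 76.8 → 77
  G: 0 + 76.8 = 76.8 → 77
  B: 255 + 0.6×(128−255) = 255 − 76.2 = 178.8 → 179
  → #4D4DB3
91% shade:
  R: 0 + 0 = 0 → 0
  G: 0 + 0 = 0 → 0
  B: 255 − 232.05 = 22.95 → 23
  → #000017

#4D4DB3, #000017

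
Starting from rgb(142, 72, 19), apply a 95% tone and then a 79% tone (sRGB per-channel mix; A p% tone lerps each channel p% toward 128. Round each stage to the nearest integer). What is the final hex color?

Lerp each channel 95% toward 128:
  R: 142 − 13.3 = 128.7 → 129
  G: 72 + 0.95×(128−72) = 72 + 53.2 = 125.2 → 125
  B: 19 + 103.55 = 122.55 → 123
After the tone: rgb(129, 125, 123) = #817D7B.
Lerp each channel 79% toward 128:
  R: 129 + 0.79×(128−129) = 129 − 0.79 = 128.21 → 128
  G: 125 + 0.79×(128−125) = 125 + 2.37 = 127.37 → 127
  B: 123 + 3.95 = 126.95 → 127
rgb(128, 127, 127) = #807F7F.

#807F7F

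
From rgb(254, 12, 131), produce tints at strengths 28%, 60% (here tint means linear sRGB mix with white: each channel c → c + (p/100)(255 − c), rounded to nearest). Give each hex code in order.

28%: (254→254, 12 + 68.04 = 80.04→80, 131 + 34.72 = 165.72→166) → #FE50A6
60%: (254 + 0.6 = 254.6→255, 12 + 145.8 = 157.8→158, 131 + 74.4 = 205.4→205) → #FF9ECD

#FE50A6, #FF9ECD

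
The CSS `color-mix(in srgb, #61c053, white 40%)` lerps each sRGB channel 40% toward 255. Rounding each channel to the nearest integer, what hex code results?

#61c053 is rgb(97, 192, 83).
A 40% tint moves each channel 40% toward 255:
  R: 97 + 0.4×(255−97) = 97 + 63.2 = 160.2 → 160
  G: 192 + 25.2 = 217.2 → 217
  B: 83 + 68.8 = 151.8 → 152
rgb(160, 217, 152) = #a0d998.

#a0d998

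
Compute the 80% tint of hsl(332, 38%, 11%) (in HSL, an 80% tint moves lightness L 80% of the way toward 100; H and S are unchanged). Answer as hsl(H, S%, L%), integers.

hsl(332, 38%, 82%)

L moves 80% from 11 toward 100: 11 + 71.2 = 82.2 → 82.
H and S are unchanged.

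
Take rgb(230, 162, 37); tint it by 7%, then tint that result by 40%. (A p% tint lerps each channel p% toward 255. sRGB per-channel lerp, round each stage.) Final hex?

#f1cb85

A 7% tint moves each channel 7% toward 255:
  R: 230 + 1.75 = 231.75 → 232
  G: 162 + 6.51 = 168.51 → 169
  B: 37 + 15.26 = 52.26 → 52
After the tint: rgb(232, 169, 52) = #e8a934.
A 40% tint moves each channel 40% toward 255:
  R: 232 + 0.4×(255−232) = 232 + 9.2 = 241.2 → 241
  G: 169 + 34.4 = 203.4 → 203
  B: 52 + 0.4×(255−52) = 52 + 81.2 = 133.2 → 133
rgb(241, 203, 133) = #f1cb85.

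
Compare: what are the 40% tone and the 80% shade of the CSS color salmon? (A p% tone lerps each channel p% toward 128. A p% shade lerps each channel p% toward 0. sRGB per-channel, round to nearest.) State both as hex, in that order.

#C98078, #321A17

CSS salmon is rgb(250, 128, 114).
40% tone:
  R: 250 + 0.4×(128−250) = 250 − 48.8 = 201.2 → 201
  G: 128 + 0.4×(128−128) = 128 + 0 = 128 → 128
  B: 114 + 0.4×(128−114) = 114 + 5.6 = 119.6 → 120
  → #C98078
80% shade:
  R: 250 + 0.8×(0−250) = 250 − 200 = 50 → 50
  G: 128 − 102.4 = 25.6 → 26
  B: 114 + 0.8×(0−114) = 114 − 91.2 = 22.8 → 23
  → #321A17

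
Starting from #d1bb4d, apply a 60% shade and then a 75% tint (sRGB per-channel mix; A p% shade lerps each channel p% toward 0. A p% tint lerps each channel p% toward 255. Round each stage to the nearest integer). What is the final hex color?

#d4d2c7

#d1bb4d is rgb(209, 187, 77).
A 60% shade moves each channel 60% toward 0:
  R: 209 − 125.4 = 83.6 → 84
  G: 187 − 112.2 = 74.8 → 75
  B: 77 − 46.2 = 30.8 → 31
After the shade: rgb(84, 75, 31) = #544b1f.
Lerp each channel 75% toward 255:
  R: 84 + 128.25 = 212.25 → 212
  G: 75 + 0.75×(255−75) = 75 + 135 = 210 → 210
  B: 31 + 0.75×(255−31) = 31 + 168 = 199 → 199
rgb(212, 210, 199) = #d4d2c7.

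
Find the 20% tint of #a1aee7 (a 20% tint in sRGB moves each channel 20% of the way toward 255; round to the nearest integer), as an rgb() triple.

rgb(180, 190, 236)

#a1aee7 is rgb(161, 174, 231).
Lerp each channel 20% toward 255:
  R: 161 + 0.2×(255−161) = 161 + 18.8 = 179.8 → 180
  G: 174 + 0.2×(255−174) = 174 + 16.2 = 190.2 → 190
  B: 231 + 4.8 = 235.8 → 236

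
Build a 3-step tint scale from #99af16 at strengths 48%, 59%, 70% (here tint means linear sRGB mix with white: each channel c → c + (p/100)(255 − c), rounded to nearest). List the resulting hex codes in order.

#cad586, #d5de9f, #e0e7b9

#99af16 is rgb(153, 175, 22).
48%: (153 + 48.96 = 201.96→202, 175 + 38.4 = 213.4→213, 22 + 111.84 = 133.84→134) → #cad586
59%: (153 + 60.18 = 213.18→213, 175 + 47.2 = 222.2→222, 22 + 137.47 = 159.47→159) → #d5de9f
70%: (153 + 71.4 = 224.4→224, 175 + 56 = 231→231, 22 + 163.1 = 185.1→185) → #e0e7b9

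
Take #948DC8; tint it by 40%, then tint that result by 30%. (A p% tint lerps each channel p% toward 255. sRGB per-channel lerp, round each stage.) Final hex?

#D2CFE8

#948DC8 is rgb(148, 141, 200).
Per channel, c → c + 0.4(255 − c):
  R: 148 + 0.4×(255−148) = 148 + 42.8 = 190.8 → 191
  G: 141 + 45.6 = 186.6 → 187
  B: 200 + 0.4×(255−200) = 200 + 22 = 222 → 222
After the tint: rgb(191, 187, 222) = #BFBBDE.
Lerp each channel 30% toward 255:
  R: 191 + 0.3×(255−191) = 191 + 19.2 = 210.2 → 210
  G: 187 + 0.3×(255−187) = 187 + 20.4 = 207.4 → 207
  B: 222 + 0.3×(255−222) = 222 + 9.9 = 231.9 → 232
rgb(210, 207, 232) = #D2CFE8.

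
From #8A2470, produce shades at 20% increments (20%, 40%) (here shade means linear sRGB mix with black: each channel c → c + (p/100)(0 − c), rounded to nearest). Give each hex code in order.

#6E1D5A, #531643

#8A2470 is rgb(138, 36, 112).
20%: (138 − 27.6 = 110.4→110, 36 − 7.2 = 28.8→29, 112 − 22.4 = 89.6→90) → #6E1D5A
40%: (138 − 55.2 = 82.8→83, 36 − 14.4 = 21.6→22, 112 − 44.8 = 67.2→67) → #531643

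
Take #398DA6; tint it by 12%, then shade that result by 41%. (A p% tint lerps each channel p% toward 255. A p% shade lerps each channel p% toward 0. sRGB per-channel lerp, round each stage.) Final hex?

#398DA6 is rgb(57, 141, 166).
Per channel, c → c + 0.12(255 − c):
  R: 57 + 0.12×(255−57) = 57 + 23.76 = 80.76 → 81
  G: 141 + 0.12×(255−141) = 141 + 13.68 = 154.68 → 155
  B: 166 + 0.12×(255−166) = 166 + 10.68 = 176.68 → 177
After the tint: rgb(81, 155, 177) = #519BB1.
Lerp each channel 41% toward 0:
  R: 81 + 0.41×(0−81) = 81 − 33.21 = 47.79 → 48
  G: 155 + 0.41×(0−155) = 155 − 63.55 = 91.45 → 91
  B: 177 + 0.41×(0−177) = 177 − 72.57 = 104.43 → 104
rgb(48, 91, 104) = #305B68.

#305B68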